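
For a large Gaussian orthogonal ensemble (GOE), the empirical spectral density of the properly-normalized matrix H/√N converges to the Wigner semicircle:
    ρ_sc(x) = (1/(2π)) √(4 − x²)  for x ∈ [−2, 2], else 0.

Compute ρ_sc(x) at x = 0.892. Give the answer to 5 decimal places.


ρ_sc(x) = (1/(2π)) √(4 − x²). With x = 0.892:
  4 − x² = 4 − (0.892)² = 4 − 0.795664 = 3.204336.
  √(4 − x²) = 1.790066.
  1/(2π) = 0.159155.
  ρ_sc(0.892) = 0.159155 · 1.790066 = 0.284898.

Rounded to 5 decimal places: ρ_sc(0.892) ≈ 0.28490.


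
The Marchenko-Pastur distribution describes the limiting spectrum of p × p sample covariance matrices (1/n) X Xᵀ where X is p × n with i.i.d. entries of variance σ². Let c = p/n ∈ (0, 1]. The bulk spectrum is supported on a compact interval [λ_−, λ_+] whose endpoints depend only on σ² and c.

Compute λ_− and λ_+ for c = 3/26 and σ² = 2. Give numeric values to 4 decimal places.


c = 3/26 = 0.115385; √c = 0.339683.
λ_− = σ² (1 − √c)² = 2 · (1 − 0.339683)² = 2 · (0.660317)² = 0.872037.
λ_+ = σ² (1 + √c)² = 2 · (1 + 0.339683)² = 2 · (1.339683)² = 3.589502.

Rounded to 4 decimal places: λ_− ≈ 0.8720, λ_+ ≈ 3.5895.


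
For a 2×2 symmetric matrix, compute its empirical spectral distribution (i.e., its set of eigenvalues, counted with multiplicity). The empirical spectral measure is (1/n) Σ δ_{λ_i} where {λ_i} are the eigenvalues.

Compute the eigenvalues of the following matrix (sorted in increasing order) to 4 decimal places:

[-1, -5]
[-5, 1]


Since M is real symmetric, both eigenvalues are real; they are the roots of det(λI − M) = λ² − (tr M) λ + det M.
tr M = -1 + 1 = 0.
det M = (-1)·1 − (-5)² = -1 − 25 = -26.
Characteristic polynomial: λ² − 26 = 0.
Discriminant Δ = (tr M)² − 4·det M = 0 − (-104) = 104; √Δ = 10.198039.
λ = (tr M ± √Δ)/2 = (0 ± 10.198039)/2, giving (tr M − √Δ)/2 = -5.0990 and (tr M + √Δ)/2 = 5.0990.

Eigenvalues sorted in increasing order: [-5.0990, 5.0990].


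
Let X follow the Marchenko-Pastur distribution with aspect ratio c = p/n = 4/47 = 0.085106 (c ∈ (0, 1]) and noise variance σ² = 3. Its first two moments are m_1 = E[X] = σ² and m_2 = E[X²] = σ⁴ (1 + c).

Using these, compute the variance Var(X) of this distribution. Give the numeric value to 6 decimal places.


m_1 = E[X] = σ² = 3, so m_1² = 9.
m_2 = E[X²] = σ⁴ (1 + c) = 9 · (1 + 0.085106) = 9 · 1.085106 = 9.765957.
(Note m_2 − m_1² simplifies to c · σ⁴ = 0.085106 · 9.)

Var(X) = m_2 − m_1² = 9.765957 − 9 = 0.765957.


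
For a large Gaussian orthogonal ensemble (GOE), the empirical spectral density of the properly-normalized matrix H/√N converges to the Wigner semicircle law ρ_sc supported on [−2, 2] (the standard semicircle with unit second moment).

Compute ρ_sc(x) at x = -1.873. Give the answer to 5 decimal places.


ρ_sc(x) = (1/(2π)) √(4 − x²). With x = -1.873:
  4 − x² = 4 − (-1.873)² = 4 − 3.508129 = 0.491871.
  √(4 − x²) = 0.701335.
  1/(2π) = 0.159155.
  ρ_sc(-1.873) = 0.159155 · 0.701335 = 0.111621.

Rounded to 5 decimal places: ρ_sc(-1.873) ≈ 0.11162.


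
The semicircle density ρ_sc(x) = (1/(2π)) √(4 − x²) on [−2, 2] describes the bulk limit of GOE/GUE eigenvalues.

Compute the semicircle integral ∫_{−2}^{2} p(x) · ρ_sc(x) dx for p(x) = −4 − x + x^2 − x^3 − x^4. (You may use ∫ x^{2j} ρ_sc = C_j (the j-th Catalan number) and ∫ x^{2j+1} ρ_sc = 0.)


Write p(x) = Σ a_i x^i, split into monomials and integrate each against ρ_sc separately.
Using ∫ x^{2j} ρ_sc = C_j = (1/(j+1)) C(2j, j) (Catalan numbers) and ∫ x^{2j+1} ρ_sc = 0 (odd monomials vanish by symmetry):
  i = 0 (even): a_0 · C_{0} = -4 · 1 = -4
  i = 1 (odd): ∫ x^1 ρ_sc = 0 (vanishes)
  i = 2 (even): a_2 · C_{1} = 1 · 1 = 1
  i = 3 (odd): ∫ x^3 ρ_sc = 0 (vanishes)
  i = 4 (even): a_4 · C_{2} = -1 · 2 = -2

Summing the contributions: ∫_{−2}^{2} p(x) ρ_sc(x) dx = (-4) + 1 + (-2) = -5.


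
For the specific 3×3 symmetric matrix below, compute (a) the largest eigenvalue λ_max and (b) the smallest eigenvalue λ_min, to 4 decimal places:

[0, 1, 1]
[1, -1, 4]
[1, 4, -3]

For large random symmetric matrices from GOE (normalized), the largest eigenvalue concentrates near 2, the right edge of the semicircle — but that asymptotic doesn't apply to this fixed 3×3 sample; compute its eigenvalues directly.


Since M is real symmetric, all three eigenvalues are real; they are the roots of det(λI − M) = λ³ − (tr M) λ² + s λ − det M, where s is the sum of the principal 2×2 minors.
tr M = 0 + (-1) + (-3) = -4.
s = (0·(-1) − 1²) + (0·(-3) − 1²) + ((-1)·(-3) − 4²) = -1 + (-1) + (-13) = -15.
det M (expand along row 1) = 0·(-13) − 1·(-7) + 1·5 = 12.
Characteristic polynomial: λ³ + 4λ² − 15λ − 12 = 0.
Substitute λ = y + (tr M)/3 = y − 1.333333 to remove the quadratic term: y³ + p·y + q = 0 with p = s − (tr M)²/3 = -20.333333 and q = −2(tr M)³/27 + (tr M)·s/3 − det M = 12.740741.
Three real roots ⇒ use the trigonometric (Viète) form: r = 2√(−p/3) = 5.206833, φ = arccos(3q/(p·r)) = arccos(-0.361022) = 1.940160 rad.
y_k = r·cos(φ/3 − 2πk/3) for k = 0, 1, 2 gives y = 4.155389, 0.639453, -4.794842.
λ_k = y_k − 1.333333 gives λ = 2.8221, -0.6939, -6.1282 (check: the sum is -4.0000 = tr M).

Hence λ_max = 2.8221 and λ_min = -6.1282.


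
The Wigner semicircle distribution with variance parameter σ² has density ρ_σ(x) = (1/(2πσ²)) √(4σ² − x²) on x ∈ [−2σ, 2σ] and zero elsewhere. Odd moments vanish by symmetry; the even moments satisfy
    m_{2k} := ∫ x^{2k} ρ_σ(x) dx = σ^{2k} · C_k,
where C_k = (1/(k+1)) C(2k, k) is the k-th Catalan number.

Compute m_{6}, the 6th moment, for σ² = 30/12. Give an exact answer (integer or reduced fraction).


By the scaled semicircle moment identity, m_{2k} = σ^{2k} · C_k with k = 3.
C_3 = (1/(k+1)) · C(2k, k) = (1/4) · C(6, 3) = (1/4) · 20 = 5.
σ^{2k} = (σ²)^k = (30/12)^3 = 125/8.

Therefore m_{6} = σ^{6} · C_3 = (125/8) · 5 = 625/8.


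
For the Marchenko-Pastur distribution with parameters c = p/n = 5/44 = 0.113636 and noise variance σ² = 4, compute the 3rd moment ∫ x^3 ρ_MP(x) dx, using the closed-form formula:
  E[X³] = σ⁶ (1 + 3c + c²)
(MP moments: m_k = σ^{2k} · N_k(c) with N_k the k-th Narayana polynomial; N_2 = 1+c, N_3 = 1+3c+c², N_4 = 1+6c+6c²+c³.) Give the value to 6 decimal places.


E[X³] = σ⁶ (1 + 3c + c²) (third MP moment). With σ² = 4 (so σ⁶ = 64) and c = 5/44 = 0.113636: E[X³] = 64 · (1 + 3·0.113636 + (0.113636)²) = 64 · 1.353822.

So E[X^3] = 86.644628.


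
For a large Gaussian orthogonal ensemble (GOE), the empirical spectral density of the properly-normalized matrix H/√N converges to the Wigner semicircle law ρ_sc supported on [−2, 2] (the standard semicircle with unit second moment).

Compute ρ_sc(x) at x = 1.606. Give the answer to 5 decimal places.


ρ_sc(x) = (1/(2π)) √(4 − x²). With x = 1.606:
  4 − x² = 4 − (1.606)² = 4 − 2.579236 = 1.420764.
  √(4 − x²) = 1.191958.
  1/(2π) = 0.159155.
  ρ_sc(1.606) = 0.159155 · 1.191958 = 0.189706.

Rounded to 5 decimal places: ρ_sc(1.606) ≈ 0.18971.


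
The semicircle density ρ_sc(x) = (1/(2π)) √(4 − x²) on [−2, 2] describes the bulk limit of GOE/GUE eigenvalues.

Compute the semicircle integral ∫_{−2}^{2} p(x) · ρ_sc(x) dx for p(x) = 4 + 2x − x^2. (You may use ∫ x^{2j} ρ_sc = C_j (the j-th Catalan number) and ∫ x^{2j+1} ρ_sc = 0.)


Write p(x) = Σ a_i x^i, split into monomials and integrate each against ρ_sc separately.
Using ∫ x^{2j} ρ_sc = C_j = (1/(j+1)) C(2j, j) (Catalan numbers) and ∫ x^{2j+1} ρ_sc = 0 (odd monomials vanish by symmetry):
  i = 0 (even): a_0 · C_{0} = 4 · 1 = 4
  i = 1 (odd): ∫ x^1 ρ_sc = 0 (vanishes)
  i = 2 (even): a_2 · C_{1} = -1 · 1 = -1

Summing the contributions: ∫_{−2}^{2} p(x) ρ_sc(x) dx = 4 + (-1) = 3.


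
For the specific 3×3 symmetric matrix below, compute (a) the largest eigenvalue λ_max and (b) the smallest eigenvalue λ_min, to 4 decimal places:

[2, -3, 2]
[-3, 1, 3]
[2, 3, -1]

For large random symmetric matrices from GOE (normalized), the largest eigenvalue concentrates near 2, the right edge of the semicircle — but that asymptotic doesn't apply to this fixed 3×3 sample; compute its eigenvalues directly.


Since M is real symmetric, all three eigenvalues are real; they are the roots of det(λI − M) = λ³ − (tr M) λ² + s λ − det M, where s is the sum of the principal 2×2 minors.
tr M = 2 + 1 + (-1) = 2.
s = (2·1 − (-3)²) + (2·(-1) − 2²) + (1·(-1) − 3²) = -7 + (-6) + (-10) = -23.
det M (expand along row 1) = 2·(-10) − (-3)·(-3) + 2·(-11) = -51.
Characteristic polynomial: λ³ − 2λ² − 23λ + 51 = 0.
Substitute λ = y + (tr M)/3 = y + 0.666667 to remove the quadratic term: y³ + p·y + q = 0 with p = s − (tr M)²/3 = -24.333333 and q = −2(tr M)³/27 + (tr M)·s/3 − det M = 35.074074.
Three real roots ⇒ use the trigonometric (Viète) form: r = 2√(−p/3) = 5.696002, φ = arccos(3q/(p·r)) = arccos(-0.759164) = 2.432824 rad.
y_k = r·cos(φ/3 − 2πk/3) for k = 0, 1, 2 gives y = 3.923499, 1.614275, -5.537774.
λ_k = y_k + 0.666667 gives λ = 4.5902, 2.2809, -4.8711 (check: the sum is 2.0000 = tr M).

Hence λ_max = 4.5902 and λ_min = -4.8711.


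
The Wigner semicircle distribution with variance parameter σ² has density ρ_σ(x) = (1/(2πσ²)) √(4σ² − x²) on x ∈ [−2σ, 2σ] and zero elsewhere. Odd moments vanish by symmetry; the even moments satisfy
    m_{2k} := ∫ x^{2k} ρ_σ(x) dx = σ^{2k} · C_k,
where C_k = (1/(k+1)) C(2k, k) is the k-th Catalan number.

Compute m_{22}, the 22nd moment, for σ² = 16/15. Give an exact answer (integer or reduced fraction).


By the scaled semicircle moment identity, m_{2k} = σ^{2k} · C_k with k = 11.
C_11 = (1/(k+1)) · C(2k, k) = (1/12) · C(22, 11) = (1/12) · 705432 = 58786.
σ^{2k} = (σ²)^k = (16/15)^11 = 17592186044416/8649755859375.

Therefore m_{22} = σ^{22} · C_11 = (17592186044416/8649755859375) · 58786 = 1034174248807038976/8649755859375.


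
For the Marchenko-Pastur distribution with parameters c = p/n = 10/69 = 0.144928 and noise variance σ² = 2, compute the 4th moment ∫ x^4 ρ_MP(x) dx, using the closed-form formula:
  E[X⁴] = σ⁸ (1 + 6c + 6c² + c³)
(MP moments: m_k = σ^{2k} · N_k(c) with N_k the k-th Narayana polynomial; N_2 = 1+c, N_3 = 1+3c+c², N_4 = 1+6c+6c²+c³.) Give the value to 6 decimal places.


E[X⁴] = σ⁸ (1 + 6c + 6c² + c³) (fourth MP moment). With σ² = 2 (so σ⁸ = 16) and c = 10/69 = 0.144928: E[X⁴] = 16 · (1 + 6·0.144928 + 6·(0.144928)² + (0.144928)³) = 16 · 1.998633.

So E[X^4] = 31.978131.


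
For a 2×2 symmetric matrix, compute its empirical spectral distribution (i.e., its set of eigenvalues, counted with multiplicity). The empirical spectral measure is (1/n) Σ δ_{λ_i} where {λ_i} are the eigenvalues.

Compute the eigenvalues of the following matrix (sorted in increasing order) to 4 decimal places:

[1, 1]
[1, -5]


Since M is real symmetric, both eigenvalues are real; they are the roots of det(λI − M) = λ² − (tr M) λ + det M.
tr M = 1 + (-5) = -4.
det M = 1·(-5) − 1² = -5 − 1 = -6.
Characteristic polynomial: λ² + 4λ − 6 = 0.
Discriminant Δ = (tr M)² − 4·det M = 16 − (-24) = 40; √Δ = 6.324555.
λ = (tr M ± √Δ)/2 = (-4 ± 6.324555)/2, giving (tr M − √Δ)/2 = -5.1623 and (tr M + √Δ)/2 = 1.1623.

Eigenvalues sorted in increasing order: [-5.1623, 1.1623].


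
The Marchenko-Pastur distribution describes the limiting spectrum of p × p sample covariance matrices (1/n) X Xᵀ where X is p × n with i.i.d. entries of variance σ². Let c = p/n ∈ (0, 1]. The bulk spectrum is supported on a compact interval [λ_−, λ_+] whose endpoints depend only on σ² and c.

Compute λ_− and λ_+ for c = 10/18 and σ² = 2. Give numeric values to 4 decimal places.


c = 10/18 = 0.555556; √c = 0.745356.
λ_− = σ² (1 − √c)² = 2 · (1 − 0.745356)² = 2 · (0.254644)² = 0.129687.
λ_+ = σ² (1 + √c)² = 2 · (1 + 0.745356)² = 2 · (1.745356)² = 6.092535.

Rounded to 4 decimal places: λ_− ≈ 0.1297, λ_+ ≈ 6.0925.


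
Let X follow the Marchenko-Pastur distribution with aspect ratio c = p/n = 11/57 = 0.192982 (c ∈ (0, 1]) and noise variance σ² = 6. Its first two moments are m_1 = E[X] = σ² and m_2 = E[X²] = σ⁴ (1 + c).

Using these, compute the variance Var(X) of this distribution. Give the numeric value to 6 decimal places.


m_1 = E[X] = σ² = 6, so m_1² = 36.
m_2 = E[X²] = σ⁴ (1 + c) = 36 · (1 + 0.192982) = 36 · 1.192982 = 42.947368.
(Note m_2 − m_1² simplifies to c · σ⁴ = 0.192982 · 36.)

Var(X) = m_2 − m_1² = 42.947368 − 36 = 6.947368.


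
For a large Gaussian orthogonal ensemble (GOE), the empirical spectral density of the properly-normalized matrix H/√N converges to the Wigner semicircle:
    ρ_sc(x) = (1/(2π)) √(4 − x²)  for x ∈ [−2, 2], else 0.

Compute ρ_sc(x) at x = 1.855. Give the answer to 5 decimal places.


ρ_sc(x) = (1/(2π)) √(4 − x²). With x = 1.855:
  4 − x² = 4 − (1.855)² = 4 − 3.441025 = 0.558975.
  √(4 − x²) = 0.747646.
  1/(2π) = 0.159155.
  ρ_sc(1.855) = 0.159155 · 0.747646 = 0.118992.

Rounded to 5 decimal places: ρ_sc(1.855) ≈ 0.11899.


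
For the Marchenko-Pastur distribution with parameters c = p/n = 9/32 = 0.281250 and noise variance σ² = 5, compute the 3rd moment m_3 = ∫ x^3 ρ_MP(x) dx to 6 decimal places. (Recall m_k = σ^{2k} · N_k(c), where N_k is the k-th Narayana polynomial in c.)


E[X³] = σ⁶ (1 + 3c + c²) (third MP moment). With σ² = 5 (so σ⁶ = 125) and c = 9/32 = 0.281250: E[X³] = 125 · (1 + 3·0.281250 + (0.281250)²) = 125 · 1.922852.

So E[X^3] = 240.356445.


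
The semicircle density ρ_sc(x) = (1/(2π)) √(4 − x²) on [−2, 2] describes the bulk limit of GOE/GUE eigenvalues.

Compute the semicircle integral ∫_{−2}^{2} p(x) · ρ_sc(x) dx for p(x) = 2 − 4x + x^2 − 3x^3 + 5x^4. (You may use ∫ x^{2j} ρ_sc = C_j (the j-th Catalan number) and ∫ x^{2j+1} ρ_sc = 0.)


Write p(x) = Σ a_i x^i, split into monomials and integrate each against ρ_sc separately.
Using ∫ x^{2j} ρ_sc = C_j = (1/(j+1)) C(2j, j) (Catalan numbers) and ∫ x^{2j+1} ρ_sc = 0 (odd monomials vanish by symmetry):
  i = 0 (even): a_0 · C_{0} = 2 · 1 = 2
  i = 1 (odd): ∫ x^1 ρ_sc = 0 (vanishes)
  i = 2 (even): a_2 · C_{1} = 1 · 1 = 1
  i = 3 (odd): ∫ x^3 ρ_sc = 0 (vanishes)
  i = 4 (even): a_4 · C_{2} = 5 · 2 = 10

Summing the contributions: ∫_{−2}^{2} p(x) ρ_sc(x) dx = 2 + 1 + 10 = 13.


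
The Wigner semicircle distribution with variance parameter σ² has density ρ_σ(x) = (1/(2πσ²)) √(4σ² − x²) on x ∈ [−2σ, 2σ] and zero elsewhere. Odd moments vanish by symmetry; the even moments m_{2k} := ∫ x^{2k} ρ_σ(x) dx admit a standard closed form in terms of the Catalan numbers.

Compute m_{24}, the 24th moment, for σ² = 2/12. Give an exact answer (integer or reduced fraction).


By the scaled semicircle moment identity, m_{2k} = σ^{2k} · C_k with k = 12.
C_12 = (1/(k+1)) · C(2k, k) = (1/13) · C(24, 12) = (1/13) · 2704156 = 208012.
σ^{2k} = (σ²)^k = (2/12)^12 = 1/2176782336.

Therefore m_{24} = σ^{24} · C_12 = (1/2176782336) · 208012 = 52003/544195584.


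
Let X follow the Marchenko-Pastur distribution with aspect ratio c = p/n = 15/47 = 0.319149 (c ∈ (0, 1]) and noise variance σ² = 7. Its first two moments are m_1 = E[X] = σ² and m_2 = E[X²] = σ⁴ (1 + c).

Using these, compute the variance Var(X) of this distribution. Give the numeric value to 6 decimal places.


m_1 = E[X] = σ² = 7, so m_1² = 49.
m_2 = E[X²] = σ⁴ (1 + c) = 49 · (1 + 0.319149) = 49 · 1.319149 = 64.638298.
(Note m_2 − m_1² simplifies to c · σ⁴ = 0.319149 · 49.)

Var(X) = m_2 − m_1² = 64.638298 − 49 = 15.638298.


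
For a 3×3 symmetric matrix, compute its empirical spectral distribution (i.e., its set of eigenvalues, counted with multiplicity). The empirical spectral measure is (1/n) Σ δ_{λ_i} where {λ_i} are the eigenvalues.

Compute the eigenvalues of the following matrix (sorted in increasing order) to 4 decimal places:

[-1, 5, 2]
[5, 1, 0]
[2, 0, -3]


Since M is real symmetric, all three eigenvalues are real; they are the roots of det(λI − M) = λ³ − (tr M) λ² + s λ − det M, where s is the sum of the principal 2×2 minors.
tr M = -1 + 1 + (-3) = -3.
s = ((-1)·1 − 5²) + ((-1)·(-3) − 2²) + (1·(-3) − 0²) = -26 + (-1) + (-3) = -30.
det M (expand along row 1) = (-1)·(-3) − 5·(-15) + 2·(-2) = 74.
Characteristic polynomial: λ³ + 3λ² − 30λ − 74 = 0.
Substitute λ = y + (tr M)/3 = y − 1.000000 to remove the quadratic term: y³ + p·y + q = 0 with p = s − (tr M)²/3 = -33.000000 and q = −2(tr M)³/27 + (tr M)·s/3 − det M = -42.000000.
Three real roots ⇒ use the trigonometric (Viète) form: r = 2√(−p/3) = 6.633250, φ = arccos(3q/(p·r)) = arccos(0.575613) = 0.957443 rad.
y_k = r·cos(φ/3 − 2πk/3) for k = 0, 1, 2 gives y = 6.298291, -1.346746, -4.951545.
λ_k = y_k − 1.000000 gives λ = 5.2983, -2.3467, -5.9515 (check: the sum is -3.0000 = tr M).

Eigenvalues sorted in increasing order: [-5.9515, -2.3467, 5.2983].


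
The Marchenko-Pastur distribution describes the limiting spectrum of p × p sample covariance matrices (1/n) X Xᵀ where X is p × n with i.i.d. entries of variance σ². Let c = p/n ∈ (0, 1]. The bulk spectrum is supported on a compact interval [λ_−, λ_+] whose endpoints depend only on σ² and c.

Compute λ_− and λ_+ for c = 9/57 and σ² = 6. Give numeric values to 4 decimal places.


c = 9/57 = 0.157895; √c = 0.397360.
λ_− = σ² (1 − √c)² = 6 · (1 − 0.397360)² = 6 · (0.602640)² = 2.179052.
λ_+ = σ² (1 + √c)² = 6 · (1 + 0.397360)² = 6 · (1.397360)² = 11.715685.

Rounded to 4 decimal places: λ_− ≈ 2.1791, λ_+ ≈ 11.7157.


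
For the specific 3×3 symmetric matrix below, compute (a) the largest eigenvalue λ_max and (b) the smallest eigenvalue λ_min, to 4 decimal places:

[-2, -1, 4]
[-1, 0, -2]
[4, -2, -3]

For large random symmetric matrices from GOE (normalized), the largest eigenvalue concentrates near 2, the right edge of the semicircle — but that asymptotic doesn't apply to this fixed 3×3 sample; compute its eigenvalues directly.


Since M is real symmetric, all three eigenvalues are real; they are the roots of det(λI − M) = λ³ − (tr M) λ² + s λ − det M, where s is the sum of the principal 2×2 minors.
tr M = -2 + 0 + (-3) = -5.
s = ((-2)·0 − (-1)²) + ((-2)·(-3) − 4²) + (0·(-3) − (-2)²) = -1 + (-10) + (-4) = -15.
det M (expand along row 1) = (-2)·(-4) − (-1)·11 + 4·2 = 27.
Characteristic polynomial: λ³ + 5λ² − 15λ − 27 = 0.
Substitute λ = y + (tr M)/3 = y − 1.666667 to remove the quadratic term: y³ + p·y + q = 0 with p = s − (tr M)²/3 = -23.333333 and q = −2(tr M)³/27 + (tr M)·s/3 − det M = 7.259259.
Three real roots ⇒ use the trigonometric (Viète) form: r = 2√(−p/3) = 5.577734, φ = arccos(3q/(p·r)) = arccos(-0.167332) = 1.738919 rad.
y_k = r·cos(φ/3 − 2πk/3) for k = 0, 1, 2 gives y = 4.666667, 0.312418, -4.979085.
λ_k = y_k − 1.666667 gives λ = 3.0000, -1.3542, -6.6458 (check: the sum is -5.0000 = tr M).

Hence λ_max = 3.0000 and λ_min = -6.6458.


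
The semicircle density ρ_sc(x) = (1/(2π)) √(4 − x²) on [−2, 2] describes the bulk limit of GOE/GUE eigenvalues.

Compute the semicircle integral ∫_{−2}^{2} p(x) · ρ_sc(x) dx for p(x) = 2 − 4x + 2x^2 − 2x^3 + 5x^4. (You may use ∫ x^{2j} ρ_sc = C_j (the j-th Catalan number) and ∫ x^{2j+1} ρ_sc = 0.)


Write p(x) = Σ a_i x^i, split into monomials and integrate each against ρ_sc separately.
Using ∫ x^{2j} ρ_sc = C_j = (1/(j+1)) C(2j, j) (Catalan numbers) and ∫ x^{2j+1} ρ_sc = 0 (odd monomials vanish by symmetry):
  i = 0 (even): a_0 · C_{0} = 2 · 1 = 2
  i = 1 (odd): ∫ x^1 ρ_sc = 0 (vanishes)
  i = 2 (even): a_2 · C_{1} = 2 · 1 = 2
  i = 3 (odd): ∫ x^3 ρ_sc = 0 (vanishes)
  i = 4 (even): a_4 · C_{2} = 5 · 2 = 10

Summing the contributions: ∫_{−2}^{2} p(x) ρ_sc(x) dx = 2 + 2 + 10 = 14.


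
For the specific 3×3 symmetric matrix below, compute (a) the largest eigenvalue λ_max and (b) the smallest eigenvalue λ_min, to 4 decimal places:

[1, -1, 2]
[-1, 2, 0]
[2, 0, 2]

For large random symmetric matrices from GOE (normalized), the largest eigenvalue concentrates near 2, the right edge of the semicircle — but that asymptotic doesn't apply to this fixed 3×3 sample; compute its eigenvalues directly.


Since M is real symmetric, all three eigenvalues are real; they are the roots of det(λI − M) = λ³ − (tr M) λ² + s λ − det M, where s is the sum of the principal 2×2 minors.
tr M = 1 + 2 + 2 = 5.
s = (1·2 − (-1)²) + (1·2 − 2²) + (2·2 − 0²) = 1 + (-2) + 4 = 3.
det M (expand along row 1) = 1·4 − (-1)·(-2) + 2·(-4) = -6.
Characteristic polynomial: λ³ − 5λ² + 3λ + 6 = 0.
Substitute λ = y + (tr M)/3 = y + 1.666667 to remove the quadratic term: y³ + p·y + q = 0 with p = s − (tr M)²/3 = -5.333333 and q = −2(tr M)³/27 + (tr M)·s/3 − det M = 1.740741.
Three real roots ⇒ use the trigonometric (Viète) form: r = 2√(−p/3) = 2.666667, φ = arccos(3q/(p·r)) = arccos(-0.367187) = 1.946780 rad.
y_k = r·cos(φ/3 − 2πk/3) for k = 0, 1, 2 gives y = 2.124621, 0.333333, -2.457955.
λ_k = y_k + 1.666667 gives λ = 3.7913, 2.0000, -0.7913 (check: the sum is 5.0000 = tr M).

Hence λ_max = 3.7913 and λ_min = -0.7913.


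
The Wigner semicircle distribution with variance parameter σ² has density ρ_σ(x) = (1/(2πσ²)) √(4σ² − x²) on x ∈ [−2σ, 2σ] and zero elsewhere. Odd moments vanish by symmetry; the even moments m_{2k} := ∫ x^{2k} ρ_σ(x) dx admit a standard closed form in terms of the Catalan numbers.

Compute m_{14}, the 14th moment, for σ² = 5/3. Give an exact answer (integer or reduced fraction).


By the scaled semicircle moment identity, m_{2k} = σ^{2k} · C_k with k = 7.
C_7 = (1/(k+1)) · C(2k, k) = (1/8) · C(14, 7) = (1/8) · 3432 = 429.
σ^{2k} = (σ²)^k = (5/3)^7 = 78125/2187.

Therefore m_{14} = σ^{14} · C_7 = (78125/2187) · 429 = 11171875/729.


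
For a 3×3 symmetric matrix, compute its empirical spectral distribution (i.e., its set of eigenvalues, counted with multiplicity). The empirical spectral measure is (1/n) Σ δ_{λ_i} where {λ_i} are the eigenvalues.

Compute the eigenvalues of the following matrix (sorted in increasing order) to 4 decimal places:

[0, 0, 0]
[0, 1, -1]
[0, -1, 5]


Since M is real symmetric, all three eigenvalues are real; they are the roots of det(λI − M) = λ³ − (tr M) λ² + s λ − det M, where s is the sum of the principal 2×2 minors.
tr M = 0 + 1 + 5 = 6.
s = (0·1 − 0²) + (0·5 − 0²) + (1·5 − (-1)²) = 0 + 0 + 4 = 4.
det M (expand along row 1) = 0·4 − 0·0 + 0·0 = 0.
Characteristic polynomial: λ³ − 6λ² + 4λ = 0.
Substitute λ = y + (tr M)/3 = y + 2.000000 to remove the quadratic term: y³ + p·y + q = 0 with p = s − (tr M)²/3 = -8.000000 and q = −2(tr M)³/27 + (tr M)·s/3 − det M = -8.000000.
Three real roots ⇒ use the trigonometric (Viète) form: r = 2√(−p/3) = 3.265986, φ = arccos(3q/(p·r)) = arccos(0.918559) = 0.406378 rad.
y_k = r·cos(φ/3 − 2πk/3) for k = 0, 1, 2 gives y = 3.236068, -1.236068, -2.000000.
λ_k = y_k + 2.000000 gives λ = 5.2361, 0.7639, 0.0000 (check: the sum is 6.0000 = tr M).

Eigenvalues sorted in increasing order: [0.0000, 0.7639, 5.2361].


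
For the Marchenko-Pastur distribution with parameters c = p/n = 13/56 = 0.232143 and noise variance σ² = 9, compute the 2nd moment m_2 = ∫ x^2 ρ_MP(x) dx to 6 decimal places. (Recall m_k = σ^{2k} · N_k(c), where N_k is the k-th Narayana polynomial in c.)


E[X²] = σ⁴ (1 + c) (second MP moment). With σ² = 9 (so σ⁴ = 81) and c = 13/56 = 0.232143: E[X²] = 81 · (1 + 0.232143) = 81 · 1.232143.

So E[X^2] = 99.803571.


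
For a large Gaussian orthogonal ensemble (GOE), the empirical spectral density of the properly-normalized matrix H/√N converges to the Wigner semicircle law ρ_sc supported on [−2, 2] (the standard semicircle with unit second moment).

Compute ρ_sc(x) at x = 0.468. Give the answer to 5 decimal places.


ρ_sc(x) = (1/(2π)) √(4 − x²). With x = 0.468:
  4 − x² = 4 − (0.468)² = 4 − 0.219024 = 3.780976.
  √(4 − x²) = 1.944473.
  1/(2π) = 0.159155.
  ρ_sc(0.468) = 0.159155 · 1.944473 = 0.309473.

Rounded to 5 decimal places: ρ_sc(0.468) ≈ 0.30947.


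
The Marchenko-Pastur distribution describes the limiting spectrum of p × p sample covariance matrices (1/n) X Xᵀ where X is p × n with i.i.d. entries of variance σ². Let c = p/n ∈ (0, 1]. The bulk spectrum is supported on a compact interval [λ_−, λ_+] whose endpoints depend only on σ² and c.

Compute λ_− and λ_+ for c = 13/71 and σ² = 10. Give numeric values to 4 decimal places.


c = 13/71 = 0.183099; √c = 0.427900.
λ_− = σ² (1 − √c)² = 10 · (1 − 0.427900)² = 10 · (0.572100)² = 3.272982.
λ_+ = σ² (1 + √c)² = 10 · (1 + 0.427900)² = 10 · (1.427900)² = 20.388990.

Rounded to 4 decimal places: λ_− ≈ 3.2730, λ_+ ≈ 20.3890.


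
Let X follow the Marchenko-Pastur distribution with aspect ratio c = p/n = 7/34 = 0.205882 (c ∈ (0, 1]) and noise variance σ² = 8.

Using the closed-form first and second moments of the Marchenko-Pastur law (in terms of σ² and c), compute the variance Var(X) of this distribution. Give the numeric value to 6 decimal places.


Recall the MP moments m_1 = E[X] = σ² and m_2 = E[X²] = σ⁴ (1 + c).
m_1 = E[X] = σ² = 8, so m_1² = 64.
m_2 = E[X²] = σ⁴ (1 + c) = 64 · (1 + 0.205882) = 64 · 1.205882 = 77.176471.
(Note m_2 − m_1² simplifies to c · σ⁴ = 0.205882 · 64.)

Var(X) = m_2 − m_1² = 77.176471 − 64 = 13.176471.


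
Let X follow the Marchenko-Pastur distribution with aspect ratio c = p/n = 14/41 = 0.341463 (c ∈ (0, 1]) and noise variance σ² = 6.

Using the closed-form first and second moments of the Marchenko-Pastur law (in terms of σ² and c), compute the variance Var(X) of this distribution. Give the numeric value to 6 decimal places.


Recall the MP moments m_1 = E[X] = σ² and m_2 = E[X²] = σ⁴ (1 + c).
m_1 = E[X] = σ² = 6, so m_1² = 36.
m_2 = E[X²] = σ⁴ (1 + c) = 36 · (1 + 0.341463) = 36 · 1.341463 = 48.292683.
(Note m_2 − m_1² simplifies to c · σ⁴ = 0.341463 · 36.)

Var(X) = m_2 − m_1² = 48.292683 − 36 = 12.292683.


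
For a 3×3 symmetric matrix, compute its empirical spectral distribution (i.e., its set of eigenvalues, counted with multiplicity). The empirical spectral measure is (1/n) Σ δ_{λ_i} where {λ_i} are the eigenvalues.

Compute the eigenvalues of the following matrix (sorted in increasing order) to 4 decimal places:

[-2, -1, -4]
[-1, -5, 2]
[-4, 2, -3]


Since M is real symmetric, all three eigenvalues are real; they are the roots of det(λI − M) = λ³ − (tr M) λ² + s λ − det M, where s is the sum of the principal 2×2 minors.
tr M = -2 + (-5) + (-3) = -10.
s = ((-2)·(-5) − (-1)²) + ((-2)·(-3) − (-4)²) + ((-5)·(-3) − 2²) = 9 + (-10) + 11 = 10.
det M (expand along row 1) = (-2)·11 − (-1)·11 + (-4)·(-22) = 77.
Characteristic polynomial: λ³ + 10λ² + 10λ − 77 = 0.
Substitute λ = y + (tr M)/3 = y − 3.333333 to remove the quadratic term: y³ + p·y + q = 0 with p = s − (tr M)²/3 = -23.333333 and q = −2(tr M)³/27 + (tr M)·s/3 − det M = -36.259259.
Three real roots ⇒ use the trigonometric (Viète) form: r = 2√(−p/3) = 5.577734, φ = arccos(3q/(p·r)) = arccos(0.835806) = 0.581197 rad.
y_k = r·cos(φ/3 − 2πk/3) for k = 0, 1, 2 gives y = 5.473388, -1.806722, -3.666667.
λ_k = y_k − 3.333333 gives λ = 2.1401, -5.1401, -7.0000 (check: the sum is -10.0000 = tr M).

Eigenvalues sorted in increasing order: [-7.0000, -5.1401, 2.1401].


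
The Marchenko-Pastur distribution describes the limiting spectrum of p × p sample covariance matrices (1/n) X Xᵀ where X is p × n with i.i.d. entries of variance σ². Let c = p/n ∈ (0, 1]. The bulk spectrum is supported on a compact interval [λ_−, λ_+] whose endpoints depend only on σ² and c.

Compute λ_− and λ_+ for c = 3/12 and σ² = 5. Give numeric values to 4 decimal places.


c = 3/12 = 0.250000; √c = 0.500000.
λ_− = σ² (1 − √c)² = 5 · (1 − 0.500000)² = 5 · (0.500000)² = 1.250000.
λ_+ = σ² (1 + √c)² = 5 · (1 + 0.500000)² = 5 · (1.500000)² = 11.250000.

Rounded to 4 decimal places: λ_− ≈ 1.2500, λ_+ ≈ 11.2500.


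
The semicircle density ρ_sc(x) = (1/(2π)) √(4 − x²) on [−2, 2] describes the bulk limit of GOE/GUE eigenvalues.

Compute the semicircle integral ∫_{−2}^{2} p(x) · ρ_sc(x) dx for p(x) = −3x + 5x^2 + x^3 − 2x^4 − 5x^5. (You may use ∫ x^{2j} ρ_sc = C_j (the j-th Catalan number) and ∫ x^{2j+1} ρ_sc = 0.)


Write p(x) = Σ a_i x^i, split into monomials and integrate each against ρ_sc separately.
Using ∫ x^{2j} ρ_sc = C_j = (1/(j+1)) C(2j, j) (Catalan numbers) and ∫ x^{2j+1} ρ_sc = 0 (odd monomials vanish by symmetry):
  i = 1 (odd): ∫ x^1 ρ_sc = 0 (vanishes)
  i = 2 (even): a_2 · C_{1} = 5 · 1 = 5
  i = 3 (odd): ∫ x^3 ρ_sc = 0 (vanishes)
  i = 4 (even): a_4 · C_{2} = -2 · 2 = -4
  i = 5 (odd): ∫ x^5 ρ_sc = 0 (vanishes)

Summing the contributions: ∫_{−2}^{2} p(x) ρ_sc(x) dx = 5 + (-4) = 1.


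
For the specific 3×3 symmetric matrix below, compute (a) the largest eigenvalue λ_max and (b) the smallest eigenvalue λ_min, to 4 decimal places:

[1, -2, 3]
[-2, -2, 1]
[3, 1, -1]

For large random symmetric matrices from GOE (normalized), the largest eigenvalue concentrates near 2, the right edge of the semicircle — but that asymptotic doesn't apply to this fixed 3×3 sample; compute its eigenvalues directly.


Since M is real symmetric, all three eigenvalues are real; they are the roots of det(λI − M) = λ³ − (tr M) λ² + s λ − det M, where s is the sum of the principal 2×2 minors.
tr M = 1 + (-2) + (-1) = -2.
s = (1·(-2) − (-2)²) + (1·(-1) − 3²) + ((-2)·(-1) − 1²) = -6 + (-10) + 1 = -15.
det M (expand along row 1) = 1·1 − (-2)·(-1) + 3·4 = 11.
Characteristic polynomial: λ³ + 2λ² − 15λ − 11 = 0.
Substitute λ = y + (tr M)/3 = y − 0.666667 to remove the quadratic term: y³ + p·y + q = 0 with p = s − (tr M)²/3 = -16.333333 and q = −2(tr M)³/27 + (tr M)·s/3 − det M = -0.407407.
Three real roots ⇒ use the trigonometric (Viète) form: r = 2√(−p/3) = 4.666667, φ = arccos(3q/(p·r)) = arccos(0.016035) = 1.554761 rad.
y_k = r·cos(φ/3 − 2πk/3) for k = 0, 1, 2 gives y = 4.053866, -0.024944, -4.028922.
λ_k = y_k − 0.666667 gives λ = 3.3872, -0.6916, -4.6956 (check: the sum is -2.0000 = tr M).

Hence λ_max = 3.3872 and λ_min = -4.6956.


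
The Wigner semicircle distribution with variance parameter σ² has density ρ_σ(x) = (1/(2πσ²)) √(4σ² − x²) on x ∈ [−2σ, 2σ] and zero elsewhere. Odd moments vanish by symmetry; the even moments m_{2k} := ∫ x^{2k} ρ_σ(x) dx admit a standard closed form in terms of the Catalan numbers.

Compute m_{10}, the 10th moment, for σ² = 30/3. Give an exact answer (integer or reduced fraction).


By the scaled semicircle moment identity, m_{2k} = σ^{2k} · C_k with k = 5.
C_5 = (1/(k+1)) · C(2k, k) = (1/6) · C(10, 5) = (1/6) · 252 = 42.
σ^{2k} = (σ²)^k = (30/3)^5 = 100000.

Therefore m_{10} = σ^{10} · C_5 = 100000 · 42 = 4200000.


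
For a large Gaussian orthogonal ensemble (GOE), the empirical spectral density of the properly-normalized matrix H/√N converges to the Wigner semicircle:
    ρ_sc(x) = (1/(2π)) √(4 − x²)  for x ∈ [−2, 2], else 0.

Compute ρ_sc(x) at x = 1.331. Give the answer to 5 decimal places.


ρ_sc(x) = (1/(2π)) √(4 − x²). With x = 1.331:
  4 − x² = 4 − (1.331)² = 4 − 1.771561 = 2.228439.
  √(4 − x²) = 1.492796.
  1/(2π) = 0.159155.
  ρ_sc(1.331) = 0.159155 · 1.492796 = 0.237586.

Rounded to 5 decimal places: ρ_sc(1.331) ≈ 0.23759.


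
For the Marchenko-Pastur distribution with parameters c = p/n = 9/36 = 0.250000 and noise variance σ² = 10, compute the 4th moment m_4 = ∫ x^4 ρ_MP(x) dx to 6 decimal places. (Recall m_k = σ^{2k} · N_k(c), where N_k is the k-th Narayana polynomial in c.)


E[X⁴] = σ⁸ (1 + 6c + 6c² + c³) (fourth MP moment). With σ² = 10 (so σ⁸ = 10000) and c = 9/36 = 0.250000: E[X⁴] = 10000 · (1 + 6·0.250000 + 6·(0.250000)² + (0.250000)³) = 10000 · 2.890625.

So E[X^4] = 28906.250000.


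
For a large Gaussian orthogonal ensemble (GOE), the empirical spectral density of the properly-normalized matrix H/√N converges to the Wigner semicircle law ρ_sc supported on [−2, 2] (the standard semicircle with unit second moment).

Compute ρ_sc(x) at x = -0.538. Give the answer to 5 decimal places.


ρ_sc(x) = (1/(2π)) √(4 − x²). With x = -0.538:
  4 − x² = 4 − (-0.538)² = 4 − 0.289444 = 3.710556.
  √(4 − x²) = 1.926280.
  1/(2π) = 0.159155.
  ρ_sc(-0.538) = 0.159155 · 1.926280 = 0.306577.

Rounded to 5 decimal places: ρ_sc(-0.538) ≈ 0.30658.


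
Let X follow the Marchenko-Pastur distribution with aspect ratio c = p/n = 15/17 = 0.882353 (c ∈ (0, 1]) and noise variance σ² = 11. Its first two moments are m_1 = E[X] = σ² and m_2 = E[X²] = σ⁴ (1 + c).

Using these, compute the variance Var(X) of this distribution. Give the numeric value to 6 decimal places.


m_1 = E[X] = σ² = 11, so m_1² = 121.
m_2 = E[X²] = σ⁴ (1 + c) = 121 · (1 + 0.882353) = 121 · 1.882353 = 227.764706.
(Note m_2 − m_1² simplifies to c · σ⁴ = 0.882353 · 121.)

Var(X) = m_2 − m_1² = 227.764706 − 121 = 106.764706.


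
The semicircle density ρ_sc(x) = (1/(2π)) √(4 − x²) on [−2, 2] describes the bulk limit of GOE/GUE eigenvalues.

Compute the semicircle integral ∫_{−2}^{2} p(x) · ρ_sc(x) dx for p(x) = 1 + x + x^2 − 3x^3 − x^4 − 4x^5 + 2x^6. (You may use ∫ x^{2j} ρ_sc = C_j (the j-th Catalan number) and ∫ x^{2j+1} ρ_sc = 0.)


Write p(x) = Σ a_i x^i, split into monomials and integrate each against ρ_sc separately.
Using ∫ x^{2j} ρ_sc = C_j = (1/(j+1)) C(2j, j) (Catalan numbers) and ∫ x^{2j+1} ρ_sc = 0 (odd monomials vanish by symmetry):
  i = 0 (even): a_0 · C_{0} = 1 · 1 = 1
  i = 1 (odd): ∫ x^1 ρ_sc = 0 (vanishes)
  i = 2 (even): a_2 · C_{1} = 1 · 1 = 1
  i = 3 (odd): ∫ x^3 ρ_sc = 0 (vanishes)
  i = 4 (even): a_4 · C_{2} = -1 · 2 = -2
  i = 5 (odd): ∫ x^5 ρ_sc = 0 (vanishes)
  i = 6 (even): a_6 · C_{3} = 2 · 5 = 10

Summing the contributions: ∫_{−2}^{2} p(x) ρ_sc(x) dx = 1 + 1 + (-2) + 10 = 10.


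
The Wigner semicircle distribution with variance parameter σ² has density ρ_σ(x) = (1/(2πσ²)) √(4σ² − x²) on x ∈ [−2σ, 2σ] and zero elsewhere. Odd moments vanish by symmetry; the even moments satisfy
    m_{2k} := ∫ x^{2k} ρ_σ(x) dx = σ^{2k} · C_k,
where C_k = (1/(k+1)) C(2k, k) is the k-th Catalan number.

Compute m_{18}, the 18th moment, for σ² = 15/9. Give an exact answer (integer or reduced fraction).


By the scaled semicircle moment identity, m_{2k} = σ^{2k} · C_k with k = 9.
C_9 = (1/(k+1)) · C(2k, k) = (1/10) · C(18, 9) = (1/10) · 48620 = 4862.
σ^{2k} = (σ²)^k = (15/9)^9 = 1953125/19683.

Therefore m_{18} = σ^{18} · C_9 = (1953125/19683) · 4862 = 9496093750/19683.


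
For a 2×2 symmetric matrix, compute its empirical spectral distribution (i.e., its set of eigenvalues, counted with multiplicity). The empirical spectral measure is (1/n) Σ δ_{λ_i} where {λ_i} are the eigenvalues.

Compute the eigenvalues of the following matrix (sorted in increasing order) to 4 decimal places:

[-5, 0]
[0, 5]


Since M is real symmetric, both eigenvalues are real; they are the roots of det(λI − M) = λ² − (tr M) λ + det M.
tr M = -5 + 5 = 0.
det M = (-5)·5 − 0² = -25 − 0 = -25.
Characteristic polynomial: λ² − 25 = 0.
Discriminant Δ = (tr M)² − 4·det M = 0 − (-100) = 100; √Δ = 10.000000.
λ = (tr M ± √Δ)/2 = (0 ± 10.000000)/2, giving (tr M − √Δ)/2 = -5.0000 and (tr M + √Δ)/2 = 5.0000.

Eigenvalues sorted in increasing order: [-5.0000, 5.0000].


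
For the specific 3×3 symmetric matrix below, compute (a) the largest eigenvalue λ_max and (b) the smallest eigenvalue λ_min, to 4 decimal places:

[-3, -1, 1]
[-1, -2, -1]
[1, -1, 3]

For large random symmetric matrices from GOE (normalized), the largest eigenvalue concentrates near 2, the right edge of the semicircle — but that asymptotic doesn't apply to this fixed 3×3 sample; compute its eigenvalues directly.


Since M is real symmetric, all three eigenvalues are real; they are the roots of det(λI − M) = λ³ − (tr M) λ² + s λ − det M, where s is the sum of the principal 2×2 minors.
tr M = -3 + (-2) + 3 = -2.
s = ((-3)·(-2) − (-1)²) + ((-3)·3 − 1²) + ((-2)·3 − (-1)²) = 5 + (-10) + (-7) = -12.
det M (expand along row 1) = (-3)·(-7) − (-1)·(-2) + 1·3 = 22.
Characteristic polynomial: λ³ + 2λ² − 12λ − 22 = 0.
Substitute λ = y + (tr M)/3 = y − 0.666667 to remove the quadratic term: y³ + p·y + q = 0 with p = s − (tr M)²/3 = -13.333333 and q = −2(tr M)³/27 + (tr M)·s/3 − det M = -13.407407.
Three real roots ⇒ use the trigonometric (Viète) form: r = 2√(−p/3) = 4.216370, φ = arccos(3q/(p·r)) = arccos(0.715465) = 0.773506 rad.
y_k = r·cos(φ/3 − 2πk/3) for k = 0, 1, 2 gives y = 4.076995, -1.107412, -2.969582.
λ_k = y_k − 0.666667 gives λ = 3.4103, -1.7741, -3.6362 (check: the sum is -2.0000 = tr M).

Hence λ_max = 3.4103 and λ_min = -3.6362.


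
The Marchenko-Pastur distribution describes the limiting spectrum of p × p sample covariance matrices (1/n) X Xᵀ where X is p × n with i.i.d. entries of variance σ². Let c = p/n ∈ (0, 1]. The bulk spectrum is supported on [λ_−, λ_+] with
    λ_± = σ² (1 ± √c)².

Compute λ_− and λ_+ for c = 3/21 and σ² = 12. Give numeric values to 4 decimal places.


c = 3/21 = 0.142857; √c = 0.377964.
λ_− = σ² (1 − √c)² = 12 · (1 − 0.377964)² = 12 · (0.622036)² = 4.643138.
λ_+ = σ² (1 + √c)² = 12 · (1 + 0.377964)² = 12 · (1.377964)² = 22.785433.

Rounded to 4 decimal places: λ_− ≈ 4.6431, λ_+ ≈ 22.7854.


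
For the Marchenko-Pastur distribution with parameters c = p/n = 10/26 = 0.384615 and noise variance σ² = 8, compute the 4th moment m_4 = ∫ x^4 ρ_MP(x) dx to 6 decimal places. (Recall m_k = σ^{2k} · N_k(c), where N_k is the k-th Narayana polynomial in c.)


E[X⁴] = σ⁸ (1 + 6c + 6c² + c³) (fourth MP moment). With σ² = 8 (so σ⁸ = 4096) and c = 10/26 = 0.384615: E[X⁴] = 4096 · (1 + 6·0.384615 + 6·(0.384615)² + (0.384615)³) = 4096 · 4.252162.

So E[X^4] = 17416.855712.


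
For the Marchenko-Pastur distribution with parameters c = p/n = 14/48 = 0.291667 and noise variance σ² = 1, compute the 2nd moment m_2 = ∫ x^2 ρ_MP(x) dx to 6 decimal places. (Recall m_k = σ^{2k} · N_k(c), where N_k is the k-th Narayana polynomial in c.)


E[X²] = σ⁴ (1 + c) (second MP moment). With σ² = 1 (so σ⁴ = 1) and c = 14/48 = 0.291667: E[X²] = 1 · (1 + 0.291667) = 1 · 1.291667.

So E[X^2] = 1.291667.


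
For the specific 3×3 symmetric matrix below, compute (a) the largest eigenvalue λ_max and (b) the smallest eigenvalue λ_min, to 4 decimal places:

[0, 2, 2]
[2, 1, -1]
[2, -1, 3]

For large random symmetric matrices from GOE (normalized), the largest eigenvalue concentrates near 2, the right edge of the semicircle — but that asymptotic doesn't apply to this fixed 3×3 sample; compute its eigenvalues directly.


Since M is real symmetric, all three eigenvalues are real; they are the roots of det(λI − M) = λ³ − (tr M) λ² + s λ − det M, where s is the sum of the principal 2×2 minors.
tr M = 0 + 1 + 3 = 4.
s = (0·1 − 2²) + (0·3 − 2²) + (1·3 − (-1)²) = -4 + (-4) + 2 = -6.
det M (expand along row 1) = 0·2 − 2·8 + 2·(-4) = -24.
Characteristic polynomial: λ³ − 4λ² − 6λ + 24 = 0.
Substitute λ = y + (tr M)/3 = y + 1.333333 to remove the quadratic term: y³ + p·y + q = 0 with p = s − (tr M)²/3 = -11.333333 and q = −2(tr M)³/27 + (tr M)·s/3 − det M = 11.259259.
Three real roots ⇒ use the trigonometric (Viète) form: r = 2√(−p/3) = 3.887301, φ = arccos(3q/(p·r)) = arccos(-0.766700) = 2.444481 rad.
y_k = r·cos(φ/3 − 2πk/3) for k = 0, 1, 2 gives y = 2.666667, 1.116156, -3.782823.
λ_k = y_k + 1.333333 gives λ = 4.0000, 2.4495, -2.4495 (check: the sum is 4.0000 = tr M).

Hence λ_max = 4.0000 and λ_min = -2.4495.
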